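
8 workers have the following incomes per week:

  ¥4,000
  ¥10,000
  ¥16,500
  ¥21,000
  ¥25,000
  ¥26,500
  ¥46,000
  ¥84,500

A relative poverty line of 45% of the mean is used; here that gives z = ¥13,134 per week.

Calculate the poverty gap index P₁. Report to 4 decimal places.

Poor units: ¥4,000, ¥10,000 (q = 2 of N = 8).
Relative gaps: (13134−4000)/13134 = 0.6954; (13134−10000)/13134 = 0.2386.
Sum of shortfalls = 0.934064; P₁ averages over all N: 0.934064 / 8 = 0.1168.

0.1168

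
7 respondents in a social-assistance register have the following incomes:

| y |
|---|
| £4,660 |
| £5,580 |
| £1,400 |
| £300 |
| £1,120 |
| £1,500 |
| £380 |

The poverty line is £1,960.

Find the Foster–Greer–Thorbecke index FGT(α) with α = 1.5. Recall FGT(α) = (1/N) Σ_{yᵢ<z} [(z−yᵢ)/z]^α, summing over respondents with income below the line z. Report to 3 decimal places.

Poor units: £300, £380, £1,120, £1,400, £1,500 (q = 5 of N = 7).
Relative gaps: (1960−300)/1960 = 0.8469; (1960−380)/1960 = 0.8061; (1960−1120)/1960 = 0.4286; (1960−1400)/1960 = 0.2857; (1960−1500)/1960 = 0.2347.
Raised to α = 1.5: 0.77943; 0.72377; 0.28057; 0.15272; 0.11370.
Sum = 2.050188; FGT(1.5) = 2.050188 / 7 = 0.293.

0.293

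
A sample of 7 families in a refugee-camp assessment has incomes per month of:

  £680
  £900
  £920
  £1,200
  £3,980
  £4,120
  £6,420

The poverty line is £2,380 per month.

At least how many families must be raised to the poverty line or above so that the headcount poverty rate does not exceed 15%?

3

4 of the 7 families are poor, so H = 4/7 = 0.571.
A headcount ratio of at most 15% allows at most ⌊0.15 × 7⌋ = 1 poor families.
So at least 4 − 1 = 3 must be lifted.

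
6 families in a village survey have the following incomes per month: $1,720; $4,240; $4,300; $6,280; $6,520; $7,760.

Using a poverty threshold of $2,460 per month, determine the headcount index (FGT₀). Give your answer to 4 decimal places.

1 of the 6 families have income below $2,460.
H = 1/6 = 0.1667.

0.1667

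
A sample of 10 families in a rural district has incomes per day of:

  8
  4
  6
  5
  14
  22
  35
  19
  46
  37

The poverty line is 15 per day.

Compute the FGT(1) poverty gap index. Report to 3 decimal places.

Below the line: 4, 5, 6, 8, 14 (q = 5 of N = 10).
Shortfall ratios: (15−4)/15 = 0.7333; (15−5)/15 = 0.6667; (15−6)/15 = 0.6000; (15−8)/15 = 0.4667; (15−14)/15 = 0.0667.
Σ = 2.533333. Dividing by the full population N = 10 gives P₁ = 0.253.

0.253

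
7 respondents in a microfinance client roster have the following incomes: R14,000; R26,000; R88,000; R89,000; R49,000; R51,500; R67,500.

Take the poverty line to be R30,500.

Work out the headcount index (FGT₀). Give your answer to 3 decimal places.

0.286

2 of the 7 respondents have income below R30,500.
H = 2/7 = 0.286.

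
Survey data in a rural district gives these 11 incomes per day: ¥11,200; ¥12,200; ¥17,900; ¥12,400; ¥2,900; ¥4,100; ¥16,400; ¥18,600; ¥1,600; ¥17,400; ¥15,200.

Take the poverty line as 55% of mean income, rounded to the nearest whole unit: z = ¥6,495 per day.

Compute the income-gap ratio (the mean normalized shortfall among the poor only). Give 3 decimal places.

0.559

Poor units: ¥1,600, ¥2,900, ¥4,100 (q = 3 of N = 11).
Shortfall ratios (z−y)/z: 0.7537, 0.5535, 0.3687; sum = 1.675905.
The income-gap ratio divides by q (the poor only): 1.675905 / 3 = 0.559.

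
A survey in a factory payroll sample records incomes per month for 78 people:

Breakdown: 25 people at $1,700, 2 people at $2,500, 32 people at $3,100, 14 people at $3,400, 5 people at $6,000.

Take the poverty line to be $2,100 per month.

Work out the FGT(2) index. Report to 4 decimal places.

Below z: 25×$1,700 (q = 25 of N = 78).
Gap ratios (z−y)/z: (2100−1700)/2100 = 0.1905 (×25).
Squared: 0.0363 (×25).
Sum = 0.907029; P₂ = 0.907029 / 78 = 0.0116.

0.0116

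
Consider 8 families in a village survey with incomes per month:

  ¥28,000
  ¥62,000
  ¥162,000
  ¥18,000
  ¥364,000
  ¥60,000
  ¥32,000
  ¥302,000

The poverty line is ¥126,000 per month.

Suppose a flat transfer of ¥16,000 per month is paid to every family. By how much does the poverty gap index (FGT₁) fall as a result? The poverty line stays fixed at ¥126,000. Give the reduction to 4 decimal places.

Before: below the line — ¥18,000, ¥28,000, ¥32,000, ¥60,000, ¥62,000; poverty gap index (FGT₁) = 0.426587.
After the ¥16,000 transfer: below the line — ¥34,000, ¥44,000, ¥48,000, ¥76,000, ¥78,000; poverty gap index (FGT₁) = 0.347222.
Reduction = 0.426587 − 0.347222 = 0.0794.

0.0794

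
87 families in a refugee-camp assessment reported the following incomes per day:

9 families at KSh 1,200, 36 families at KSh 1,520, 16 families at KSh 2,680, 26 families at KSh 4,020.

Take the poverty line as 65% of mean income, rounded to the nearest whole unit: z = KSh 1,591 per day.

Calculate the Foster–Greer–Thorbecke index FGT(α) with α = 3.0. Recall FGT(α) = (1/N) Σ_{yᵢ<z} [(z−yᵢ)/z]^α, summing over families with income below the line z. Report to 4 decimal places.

0.0016

Below the line: 9×KSh 1,200, 36×KSh 1,520 (q = 45 of N = 87).
Relative gaps: (1591−1200)/1591 = 0.2458 (×9); (1591−1520)/1591 = 0.0446 (×36).
Raised to α = 3.0: 0.01484 (×9); 0.00009 (×36).
Sum = 0.136786; FGT(3.0) = 0.136786 / 87 = 0.0016.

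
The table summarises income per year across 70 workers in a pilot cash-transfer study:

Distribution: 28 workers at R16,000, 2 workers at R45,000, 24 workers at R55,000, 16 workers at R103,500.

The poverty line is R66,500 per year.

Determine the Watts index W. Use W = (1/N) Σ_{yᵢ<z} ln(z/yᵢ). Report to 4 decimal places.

0.6461

Below the line: 28×R16,000, 2×R45,000, 24×R55,000 (q = 54 of N = 70).
Log gaps: ln(66500/16000) = 1.4246 (×28); ln(66500/45000) = 0.3905 (×2); ln(66500/55000) = 0.1899 (×24).
W = 45.227100 / 70 = 0.6461.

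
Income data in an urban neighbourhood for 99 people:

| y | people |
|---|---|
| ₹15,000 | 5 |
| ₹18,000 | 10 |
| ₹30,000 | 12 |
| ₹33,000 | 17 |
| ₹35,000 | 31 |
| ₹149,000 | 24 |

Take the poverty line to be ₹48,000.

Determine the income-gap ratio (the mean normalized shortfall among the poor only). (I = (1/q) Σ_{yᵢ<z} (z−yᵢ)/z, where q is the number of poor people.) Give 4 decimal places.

0.3719

Below z: 5×₹15,000, 10×₹18,000, 12×₹30,000, 17×₹33,000, 31×₹35,000 (q = 75 of N = 99).
Relative gaps: 0.6875 (×5), 0.6250 (×10), 0.3750 (×12), 0.3125 (×17), 0.2708 (×31); sum = 27.895833.
The income-gap ratio divides by q (the poor only): 27.895833 / 75 = 0.3719.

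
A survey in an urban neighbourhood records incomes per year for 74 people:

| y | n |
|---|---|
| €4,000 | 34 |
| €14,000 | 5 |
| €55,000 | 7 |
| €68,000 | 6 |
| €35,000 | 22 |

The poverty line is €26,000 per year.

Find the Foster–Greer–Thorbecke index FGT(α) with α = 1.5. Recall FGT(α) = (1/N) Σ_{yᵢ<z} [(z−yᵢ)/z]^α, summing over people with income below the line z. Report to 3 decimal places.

0.379

Below z: 34×€4,000, 5×€14,000 (q = 39 of N = 74).
Shortfall ratios: (26000−4000)/26000 = 0.8462 (×34); (26000−14000)/26000 = 0.4615 (×5).
Raised to α = 1.5: 0.77835 (×34); 0.31355 (×5).
Sum = 28.031612; FGT(1.5) = 28.031612 / 74 = 0.379.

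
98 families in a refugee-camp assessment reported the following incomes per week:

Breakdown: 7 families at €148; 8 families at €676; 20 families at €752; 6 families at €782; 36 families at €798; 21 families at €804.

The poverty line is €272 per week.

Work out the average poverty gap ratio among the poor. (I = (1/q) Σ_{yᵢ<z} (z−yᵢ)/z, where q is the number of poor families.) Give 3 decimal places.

0.456

Below the line: 7×€148 (q = 7 of N = 98).
Relative gaps: 0.4559 (×7); sum = 3.191176.
The income-gap ratio divides by q (the poor only): 3.191176 / 7 = 0.456.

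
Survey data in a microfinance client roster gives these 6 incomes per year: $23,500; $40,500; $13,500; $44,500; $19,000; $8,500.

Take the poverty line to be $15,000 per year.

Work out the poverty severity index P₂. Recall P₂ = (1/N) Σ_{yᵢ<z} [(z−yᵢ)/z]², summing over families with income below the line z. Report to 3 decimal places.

0.033

Below z: $8,500, $13,500 (q = 2 of N = 6).
Normalized shortfalls: (15000−8500)/15000 = 0.4333; (15000−13500)/15000 = 0.1000.
Squared: 0.1878; 0.0100.
Sum = 0.197778; P₂ = 0.197778 / 6 = 0.033.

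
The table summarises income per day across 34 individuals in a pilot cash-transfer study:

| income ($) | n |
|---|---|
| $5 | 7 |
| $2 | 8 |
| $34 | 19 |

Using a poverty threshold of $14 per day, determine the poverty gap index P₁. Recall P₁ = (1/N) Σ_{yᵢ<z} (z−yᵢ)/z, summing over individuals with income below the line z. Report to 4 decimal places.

0.3340

Below the line: 8×$2, 7×$5 (q = 15 of N = 34).
Gap ratios (z−y)/z: (14−2)/14 = 0.8571 (×8); (14−5)/14 = 0.6429 (×7).
Σ = 11.357143. Dividing by the full population N = 34 gives P₁ = 0.3340.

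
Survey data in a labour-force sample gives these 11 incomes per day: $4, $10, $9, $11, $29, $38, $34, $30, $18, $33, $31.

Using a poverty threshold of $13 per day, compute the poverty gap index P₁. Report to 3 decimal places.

Below z: $4, $9, $10, $11 (q = 4 of N = 11).
Normalized shortfalls: (13−4)/13 = 0.6923; (13−9)/13 = 0.3077; (13−10)/13 = 0.2308; (13−11)/13 = 0.1538.
Sum of shortfalls = 1.384615; P₁ averages over all N: 1.384615 / 11 = 0.126.

0.126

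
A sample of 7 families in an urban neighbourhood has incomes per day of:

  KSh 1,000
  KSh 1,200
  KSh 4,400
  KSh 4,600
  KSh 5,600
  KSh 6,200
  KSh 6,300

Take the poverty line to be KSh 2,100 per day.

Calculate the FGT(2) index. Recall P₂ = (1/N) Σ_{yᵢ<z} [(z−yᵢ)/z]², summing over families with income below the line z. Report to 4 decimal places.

Below z: KSh 1,000, KSh 1,200 (q = 2 of N = 7).
Relative gaps: (2100−1000)/2100 = 0.5238; (2100−1200)/2100 = 0.4286.
Squared: 0.2744; 0.1837.
Sum = 0.458050; P₂ = 0.458050 / 7 = 0.0654.

0.0654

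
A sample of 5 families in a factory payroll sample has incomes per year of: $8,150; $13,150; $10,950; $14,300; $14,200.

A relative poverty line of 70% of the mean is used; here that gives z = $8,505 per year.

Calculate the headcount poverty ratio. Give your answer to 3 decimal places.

1 of the 5 families have income below $8,505.
H = 1/5 = 0.200.

0.200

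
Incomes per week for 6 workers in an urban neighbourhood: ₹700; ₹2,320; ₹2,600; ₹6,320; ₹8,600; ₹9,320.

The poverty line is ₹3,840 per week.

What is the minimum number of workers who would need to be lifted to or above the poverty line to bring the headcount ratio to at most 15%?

Currently q = 3 of N = 6 are below the line (H = 0.500).
A headcount ratio of at most 15% allows at most ⌊0.15 × 6⌋ = 0 poor workers.
So at least 3 − 0 = 3 must be lifted.

3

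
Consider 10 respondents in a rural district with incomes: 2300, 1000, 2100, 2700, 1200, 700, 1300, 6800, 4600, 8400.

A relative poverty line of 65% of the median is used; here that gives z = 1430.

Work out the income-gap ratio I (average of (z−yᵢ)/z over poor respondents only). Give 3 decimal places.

Incomes under z: 700, 1000, 1200, 1300 (q = 4 of N = 10).
Shortfall ratios (z−y)/z: 0.5105, 0.3007, 0.1608, 0.0909; sum = 1.062937.
I averages over the q = 4 poor units only: 1.062937 / 4 = 0.266.

0.266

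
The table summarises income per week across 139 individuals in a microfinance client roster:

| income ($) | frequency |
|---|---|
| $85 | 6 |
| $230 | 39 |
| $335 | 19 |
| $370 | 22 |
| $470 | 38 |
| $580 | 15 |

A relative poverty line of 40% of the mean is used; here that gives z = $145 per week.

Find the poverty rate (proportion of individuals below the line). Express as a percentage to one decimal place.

6 of the 139 individuals have income below $145.
H = 6/139 = 4.3%.

4.3%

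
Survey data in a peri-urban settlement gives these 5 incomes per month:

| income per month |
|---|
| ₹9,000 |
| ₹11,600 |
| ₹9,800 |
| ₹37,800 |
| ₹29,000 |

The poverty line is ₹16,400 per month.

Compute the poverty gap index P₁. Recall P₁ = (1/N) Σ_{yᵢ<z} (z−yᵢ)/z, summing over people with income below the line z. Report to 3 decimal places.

0.229

Incomes under z: ₹9,000, ₹9,800, ₹11,600 (q = 3 of N = 5).
Shortfall ratios: (16400−9000)/16400 = 0.4512; (16400−9800)/16400 = 0.4024; (16400−11600)/16400 = 0.2927.
Σ = 1.146341. Dividing by the full population N = 5 gives P₁ = 0.229.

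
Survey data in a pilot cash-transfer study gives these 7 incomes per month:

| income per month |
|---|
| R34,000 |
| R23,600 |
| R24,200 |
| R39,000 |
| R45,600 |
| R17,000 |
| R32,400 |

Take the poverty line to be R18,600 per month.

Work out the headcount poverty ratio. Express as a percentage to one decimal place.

1 of the 7 respondents have income below R18,600.
H = 1/7 = 14.3%.

14.3%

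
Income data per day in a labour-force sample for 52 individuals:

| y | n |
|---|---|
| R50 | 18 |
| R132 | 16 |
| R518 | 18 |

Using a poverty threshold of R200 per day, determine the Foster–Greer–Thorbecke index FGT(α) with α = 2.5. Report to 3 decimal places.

Below z: 18×R50, 16×R132 (q = 34 of N = 52).
Relative gaps: (200−50)/200 = 0.7500 (×18); (200−132)/200 = 0.3400 (×16).
Raised to α = 2.5: 0.48714 (×18); 0.06741 (×16).
Sum = 9.847000; FGT(2.5) = 9.847000 / 52 = 0.189.

0.189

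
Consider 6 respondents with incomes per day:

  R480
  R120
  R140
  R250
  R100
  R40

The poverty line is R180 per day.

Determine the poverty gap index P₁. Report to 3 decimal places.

0.296

Poor units: R40, R100, R120, R140 (q = 4 of N = 6).
Shortfall ratios: (180−40)/180 = 0.7778; (180−100)/180 = 0.4444; (180−120)/180 = 0.3333; (180−140)/180 = 0.2222.
Sum of shortfalls = 1.777778; P₁ averages over all N: 1.777778 / 6 = 0.296.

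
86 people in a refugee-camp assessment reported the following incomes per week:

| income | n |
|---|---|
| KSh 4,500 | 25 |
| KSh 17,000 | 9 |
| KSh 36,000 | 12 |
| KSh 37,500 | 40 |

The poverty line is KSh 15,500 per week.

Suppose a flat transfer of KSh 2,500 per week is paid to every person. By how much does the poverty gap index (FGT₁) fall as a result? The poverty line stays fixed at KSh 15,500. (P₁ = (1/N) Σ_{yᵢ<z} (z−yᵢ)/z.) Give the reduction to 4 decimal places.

0.0469

Before: below the line — 25×KSh 4,500; poverty gap index (FGT₁) = 0.206302.
After the KSh 2,500 transfer: below the line — 25×KSh 7,000; poverty gap index (FGT₁) = 0.159415.
Reduction = 0.206302 − 0.159415 = 0.0469.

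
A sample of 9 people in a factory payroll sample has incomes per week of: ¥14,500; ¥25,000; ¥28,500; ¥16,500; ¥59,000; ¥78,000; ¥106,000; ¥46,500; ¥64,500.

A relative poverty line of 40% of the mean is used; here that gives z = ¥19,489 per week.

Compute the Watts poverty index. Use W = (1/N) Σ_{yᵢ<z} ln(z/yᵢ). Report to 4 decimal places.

0.0514

Incomes under z: ¥14,500, ¥16,500 (q = 2 of N = 9).
ln(z/y) terms: ln(19489/14500) = 0.2957; ln(19489/16500) = 0.1665.
W = 0.462191 / 9 = 0.0514.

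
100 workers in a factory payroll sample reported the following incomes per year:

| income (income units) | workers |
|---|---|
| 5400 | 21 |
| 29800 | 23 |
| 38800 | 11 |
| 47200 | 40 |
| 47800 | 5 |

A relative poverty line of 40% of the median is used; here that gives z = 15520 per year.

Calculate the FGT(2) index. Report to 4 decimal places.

Below z: 21×5400 (q = 21 of N = 100).
Relative gaps: (15520−5400)/15520 = 0.6521 (×21).
Squared: 0.4252 (×21).
Sum = 8.928878; P₂ = 8.928878 / 100 = 0.0893.

0.0893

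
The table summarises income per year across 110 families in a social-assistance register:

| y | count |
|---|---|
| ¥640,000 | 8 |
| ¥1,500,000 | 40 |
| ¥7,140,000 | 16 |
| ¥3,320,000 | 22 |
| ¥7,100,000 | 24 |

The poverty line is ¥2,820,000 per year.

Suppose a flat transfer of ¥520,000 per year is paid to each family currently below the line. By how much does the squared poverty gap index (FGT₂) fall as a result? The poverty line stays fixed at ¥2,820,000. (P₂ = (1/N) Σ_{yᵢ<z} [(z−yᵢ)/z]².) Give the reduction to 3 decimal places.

0.069

Before: below the line — 8×¥640,000, 40×¥1,500,000; squared poverty gap index (FGT₂) = 0.12314.
After the ¥520,000 transfer: below the line — 8×¥1,160,000, 40×¥2,020,000; squared poverty gap index (FGT₂) = 0.05447.
Reduction = 0.12314 − 0.05447 = 0.069.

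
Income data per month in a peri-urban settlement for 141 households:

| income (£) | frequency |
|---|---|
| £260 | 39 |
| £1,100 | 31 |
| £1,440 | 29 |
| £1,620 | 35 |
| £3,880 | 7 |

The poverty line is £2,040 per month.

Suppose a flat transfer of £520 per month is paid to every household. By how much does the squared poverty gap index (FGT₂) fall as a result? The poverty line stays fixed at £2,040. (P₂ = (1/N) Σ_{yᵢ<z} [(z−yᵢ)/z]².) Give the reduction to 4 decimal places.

0.1704

Before: below the line — 39×£260, 31×£1,100, 29×£1,440, 35×£1,620; squared poverty gap index (FGT₂) = 0.285578.
After the £520 transfer: below the line — 39×£780, 31×£1,620, 29×£1,960; squared poverty gap index (FGT₂) = 0.115153.
Reduction = 0.285578 − 0.115153 = 0.1704.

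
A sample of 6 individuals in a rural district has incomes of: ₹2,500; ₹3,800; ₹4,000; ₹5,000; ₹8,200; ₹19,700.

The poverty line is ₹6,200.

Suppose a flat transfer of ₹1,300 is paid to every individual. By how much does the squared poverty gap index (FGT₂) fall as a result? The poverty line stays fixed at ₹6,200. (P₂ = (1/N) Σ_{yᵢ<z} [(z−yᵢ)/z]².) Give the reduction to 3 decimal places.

0.078

Before: below the line — ₹2,500, ₹3,800, ₹4,000, ₹5,000; squared poverty gap index (FGT₂) = 0.11156.
After the ₹1,300 transfer: below the line — ₹3,800, ₹5,100, ₹5,300; squared poverty gap index (FGT₂) = 0.03373.
Reduction = 0.11156 − 0.03373 = 0.078.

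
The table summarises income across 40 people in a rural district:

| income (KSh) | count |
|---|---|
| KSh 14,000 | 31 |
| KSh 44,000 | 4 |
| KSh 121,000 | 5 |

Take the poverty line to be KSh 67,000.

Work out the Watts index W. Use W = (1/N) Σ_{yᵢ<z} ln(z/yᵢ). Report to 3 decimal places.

1.255

Poor units: 31×KSh 14,000, 4×KSh 44,000 (q = 35 of N = 40).
Log gaps: ln(67000/14000) = 1.5656 (×31); ln(67000/44000) = 0.4205 (×4).
W = 50.216706 / 40 = 1.255.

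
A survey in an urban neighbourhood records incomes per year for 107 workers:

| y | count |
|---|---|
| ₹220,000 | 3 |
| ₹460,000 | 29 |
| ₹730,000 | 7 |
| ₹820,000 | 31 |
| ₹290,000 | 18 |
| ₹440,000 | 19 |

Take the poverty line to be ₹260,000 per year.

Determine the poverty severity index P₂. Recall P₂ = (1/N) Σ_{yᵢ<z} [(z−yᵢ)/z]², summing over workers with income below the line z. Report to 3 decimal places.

Incomes under z: 3×₹220,000 (q = 3 of N = 107).
Gap ratios (z−y)/z: (260000−220000)/260000 = 0.1538 (×3).
Squared: 0.0237 (×3).
Sum = 0.071006; P₂ = 0.071006 / 107 = 0.001.

0.001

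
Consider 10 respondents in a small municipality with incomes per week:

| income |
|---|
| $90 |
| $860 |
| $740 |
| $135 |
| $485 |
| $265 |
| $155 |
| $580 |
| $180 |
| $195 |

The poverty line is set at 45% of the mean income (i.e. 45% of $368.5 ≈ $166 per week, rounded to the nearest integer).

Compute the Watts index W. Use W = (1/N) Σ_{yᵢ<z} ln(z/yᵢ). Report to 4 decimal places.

Below the line: $90, $135, $155 (q = 3 of N = 10).
Log shortfalls: ln(166/90) = 0.6122; ln(166/135) = 0.2067; ln(166/155) = 0.0686.
W = 0.887454 / 10 = 0.0887.

0.0887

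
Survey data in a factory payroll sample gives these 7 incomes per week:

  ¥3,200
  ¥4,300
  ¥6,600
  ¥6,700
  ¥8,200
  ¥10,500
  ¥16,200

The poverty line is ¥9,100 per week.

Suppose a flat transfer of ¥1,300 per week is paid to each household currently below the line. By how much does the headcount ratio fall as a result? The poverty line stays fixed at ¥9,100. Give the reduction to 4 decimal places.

Before: below the line — ¥3,200, ¥4,300, ¥6,600, ¥6,700, ¥8,200; headcount ratio = 0.714286.
After the ¥1,300 transfer: below the line — ¥4,500, ¥5,600, ¥7,900, ¥8,000; headcount ratio = 0.571429.
Reduction = 0.714286 − 0.571429 = 0.1429.

0.1429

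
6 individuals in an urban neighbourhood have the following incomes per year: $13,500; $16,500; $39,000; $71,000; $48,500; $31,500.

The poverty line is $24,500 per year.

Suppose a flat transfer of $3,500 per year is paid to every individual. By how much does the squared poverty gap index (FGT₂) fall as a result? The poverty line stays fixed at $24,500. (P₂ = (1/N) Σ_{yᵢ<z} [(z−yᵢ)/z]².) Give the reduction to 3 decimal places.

0.030

Before: below the line — $13,500, $16,500; squared poverty gap index (FGT₂) = 0.05137.
After the $3,500 transfer: below the line — $17,000, $20,000; squared poverty gap index (FGT₂) = 0.02124.
Reduction = 0.05137 − 0.02124 = 0.030.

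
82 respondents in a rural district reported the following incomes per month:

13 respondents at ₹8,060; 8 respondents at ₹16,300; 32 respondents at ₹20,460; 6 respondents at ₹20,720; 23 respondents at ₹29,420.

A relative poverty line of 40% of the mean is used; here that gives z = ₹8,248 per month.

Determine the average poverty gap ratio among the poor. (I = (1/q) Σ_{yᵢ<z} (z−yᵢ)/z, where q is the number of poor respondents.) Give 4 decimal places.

Below z: 13×₹8,060 (q = 13 of N = 82).
Relative gaps: 0.0228 (×13); sum = 0.296314.
The income-gap ratio divides by q (the poor only): 0.296314 / 13 = 0.0228.

0.0228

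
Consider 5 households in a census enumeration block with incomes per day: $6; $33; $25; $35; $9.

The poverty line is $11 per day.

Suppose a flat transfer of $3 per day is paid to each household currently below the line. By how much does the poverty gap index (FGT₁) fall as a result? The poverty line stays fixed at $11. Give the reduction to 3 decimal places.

Before: below the line — $6, $9; poverty gap index (FGT₁) = 0.12727.
After the $3 transfer: below the line — $9; poverty gap index (FGT₁) = 0.03636.
Reduction = 0.12727 − 0.03636 = 0.091.

0.091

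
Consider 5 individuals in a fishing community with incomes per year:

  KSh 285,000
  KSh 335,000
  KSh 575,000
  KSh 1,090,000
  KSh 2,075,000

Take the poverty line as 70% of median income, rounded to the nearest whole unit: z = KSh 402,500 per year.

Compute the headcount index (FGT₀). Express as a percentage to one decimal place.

40.0%

2 of the 5 individuals have income below KSh 402,500.
H = 2/5 = 40.0%.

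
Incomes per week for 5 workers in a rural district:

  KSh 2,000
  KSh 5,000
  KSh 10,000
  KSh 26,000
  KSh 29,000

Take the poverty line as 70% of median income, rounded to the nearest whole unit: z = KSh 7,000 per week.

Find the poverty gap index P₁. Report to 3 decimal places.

Incomes under z: KSh 2,000, KSh 5,000 (q = 2 of N = 5).
Normalized shortfalls: (7000−2000)/7000 = 0.7143; (7000−5000)/7000 = 0.2857.
Σ = 1.000000. Dividing by the full population N = 5 gives P₁ = 0.200.

0.200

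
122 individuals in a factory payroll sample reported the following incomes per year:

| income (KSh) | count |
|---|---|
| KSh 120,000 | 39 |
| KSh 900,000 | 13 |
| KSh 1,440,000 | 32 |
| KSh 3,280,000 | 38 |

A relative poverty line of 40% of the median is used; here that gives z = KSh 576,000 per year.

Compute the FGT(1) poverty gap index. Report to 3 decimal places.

Below the line: 39×KSh 120,000 (q = 39 of N = 122).
Gap ratios (z−y)/z: (576000−120000)/576000 = 0.7917 (×39).
Σ = 30.875000. Dividing by the full population N = 122 gives P₁ = 0.253.

0.253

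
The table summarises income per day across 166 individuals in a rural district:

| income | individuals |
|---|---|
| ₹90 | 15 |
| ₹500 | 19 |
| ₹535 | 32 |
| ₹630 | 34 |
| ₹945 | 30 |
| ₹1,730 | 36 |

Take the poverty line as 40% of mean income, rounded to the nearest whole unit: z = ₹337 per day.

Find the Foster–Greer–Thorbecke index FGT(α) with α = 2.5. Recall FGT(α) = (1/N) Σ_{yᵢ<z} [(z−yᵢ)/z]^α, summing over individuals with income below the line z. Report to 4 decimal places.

0.0416

Below the line: 15×₹90 (q = 15 of N = 166).
Normalized shortfalls: (337−90)/337 = 0.7329 (×15).
Raised to α = 2.5: 0.45990 (×15).
Sum = 6.898567; FGT(2.5) = 6.898567 / 166 = 0.0416.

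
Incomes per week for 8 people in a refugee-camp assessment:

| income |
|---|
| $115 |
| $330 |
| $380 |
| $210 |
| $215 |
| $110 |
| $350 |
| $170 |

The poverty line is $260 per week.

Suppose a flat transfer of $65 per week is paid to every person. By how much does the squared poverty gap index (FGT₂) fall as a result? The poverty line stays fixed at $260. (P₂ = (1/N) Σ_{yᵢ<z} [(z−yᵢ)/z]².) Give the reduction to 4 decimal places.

0.0775

Before: below the line — $110, $115, $170, $210, $215; squared poverty gap index (FGT₂) = 0.103828.
After the $65 transfer: below the line — $175, $180, $235; squared poverty gap index (FGT₂) = 0.026350.
Reduction = 0.103828 − 0.026350 = 0.0775.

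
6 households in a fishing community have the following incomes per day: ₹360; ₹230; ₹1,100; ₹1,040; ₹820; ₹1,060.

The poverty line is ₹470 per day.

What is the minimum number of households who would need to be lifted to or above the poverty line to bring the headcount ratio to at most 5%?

Currently q = 2 of N = 6 are below the line (H = 0.333).
A headcount ratio of at most 5% allows at most ⌊0.05 × 6⌋ = 0 poor households.
So at least 2 − 0 = 2 must be lifted.

2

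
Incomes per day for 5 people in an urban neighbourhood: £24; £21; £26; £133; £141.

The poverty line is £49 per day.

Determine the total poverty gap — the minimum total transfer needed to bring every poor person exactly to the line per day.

Below the line: £21, £24, £26 (q = 3 of N = 5).
Individual gaps: 49−21 = 28; 49−24 = 25; 49−26 = 23.
Aggregate gap = £76.

£76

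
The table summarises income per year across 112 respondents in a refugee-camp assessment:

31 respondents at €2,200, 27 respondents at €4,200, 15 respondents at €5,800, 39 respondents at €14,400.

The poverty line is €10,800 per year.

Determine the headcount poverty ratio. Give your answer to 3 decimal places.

0.652

73 of the 112 respondents have income below €10,800.
H = 73/112 = 0.652.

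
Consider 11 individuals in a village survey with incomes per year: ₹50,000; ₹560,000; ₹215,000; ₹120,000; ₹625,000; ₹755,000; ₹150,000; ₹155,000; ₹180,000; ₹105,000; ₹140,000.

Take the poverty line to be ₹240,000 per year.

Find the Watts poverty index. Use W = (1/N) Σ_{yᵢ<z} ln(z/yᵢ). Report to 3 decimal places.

0.448

Below z: ₹50,000, ₹105,000, ₹120,000, ₹140,000, ₹150,000, ₹155,000, ₹180,000, ₹215,000 (q = 8 of N = 11).
Log gaps: ln(240000/50000) = 1.5686; ln(240000/105000) = 0.8267; ln(240000/120000) = 0.6931; ln(240000/140000) = 0.5390; ln(240000/150000) = 0.4700; ln(240000/155000) = 0.4372; ln(240000/180000) = 0.2877; ln(240000/215000) = 0.1100.
W = 4.932339 / 11 = 0.448.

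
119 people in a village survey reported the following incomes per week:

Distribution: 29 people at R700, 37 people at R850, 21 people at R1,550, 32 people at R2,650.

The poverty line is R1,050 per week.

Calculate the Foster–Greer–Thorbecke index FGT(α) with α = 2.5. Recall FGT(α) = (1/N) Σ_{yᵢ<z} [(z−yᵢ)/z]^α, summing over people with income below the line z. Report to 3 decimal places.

0.021

Incomes under z: 29×R700, 37×R850 (q = 66 of N = 119).
Normalized shortfalls: (1050−700)/1050 = 0.3333 (×29); (1050−850)/1050 = 0.1905 (×37).
Raised to α = 2.5: 0.06415 (×29); 0.01583 (×37).
Sum = 2.446224; FGT(2.5) = 2.446224 / 119 = 0.021.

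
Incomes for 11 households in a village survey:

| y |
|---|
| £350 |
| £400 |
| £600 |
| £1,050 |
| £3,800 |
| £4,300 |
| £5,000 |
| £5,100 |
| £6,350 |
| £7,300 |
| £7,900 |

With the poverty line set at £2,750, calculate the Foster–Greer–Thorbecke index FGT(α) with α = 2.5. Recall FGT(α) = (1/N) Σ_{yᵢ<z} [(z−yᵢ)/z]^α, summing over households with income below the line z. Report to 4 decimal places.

0.2025

Below z: £350, £400, £600, £1,050 (q = 4 of N = 11).
Normalized shortfalls: (2750−350)/2750 = 0.8727; (2750−400)/2750 = 0.8545; (2750−600)/2750 = 0.7818; (2750−1050)/2750 = 0.6182.
Raised to α = 2.5: 0.71154; 0.67505; 0.54046; 0.30046.
Sum = 2.227512; FGT(2.5) = 2.227512 / 11 = 0.2025.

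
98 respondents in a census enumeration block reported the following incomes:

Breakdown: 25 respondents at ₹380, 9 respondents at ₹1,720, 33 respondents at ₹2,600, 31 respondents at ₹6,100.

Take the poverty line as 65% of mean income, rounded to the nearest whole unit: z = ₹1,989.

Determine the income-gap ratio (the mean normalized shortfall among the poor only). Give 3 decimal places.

Poor units: 25×₹380, 9×₹1,720 (q = 34 of N = 98).
Relative gaps: 0.8089 (×25), 0.1352 (×9); sum = 21.440925.
The income-gap ratio divides by q (the poor only): 21.440925 / 34 = 0.631.

0.631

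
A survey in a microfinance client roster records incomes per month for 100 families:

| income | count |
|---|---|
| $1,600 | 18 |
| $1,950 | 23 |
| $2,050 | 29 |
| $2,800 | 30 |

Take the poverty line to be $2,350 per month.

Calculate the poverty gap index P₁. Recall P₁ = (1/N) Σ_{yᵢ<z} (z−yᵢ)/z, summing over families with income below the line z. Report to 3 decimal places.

0.134

Below the line: 18×$1,600, 23×$1,950, 29×$2,050 (q = 70 of N = 100).
Gap ratios (z−y)/z: (2350−1600)/2350 = 0.3191 (×18); (2350−1950)/2350 = 0.1702 (×23); (2350−2050)/2350 = 0.1277 (×29).
Sum of shortfalls = 13.361702; P₁ averages over all N: 13.361702 / 100 = 0.134.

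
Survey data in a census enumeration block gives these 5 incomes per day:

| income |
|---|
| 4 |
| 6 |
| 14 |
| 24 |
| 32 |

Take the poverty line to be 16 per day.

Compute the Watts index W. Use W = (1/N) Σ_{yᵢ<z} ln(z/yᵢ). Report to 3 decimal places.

Incomes under z: 4, 6, 14 (q = 3 of N = 5).
ln(z/y) terms: ln(16/4) = 1.3863; ln(16/6) = 0.9808; ln(16/14) = 0.1335.
W = 2.500655 / 5 = 0.500.

0.500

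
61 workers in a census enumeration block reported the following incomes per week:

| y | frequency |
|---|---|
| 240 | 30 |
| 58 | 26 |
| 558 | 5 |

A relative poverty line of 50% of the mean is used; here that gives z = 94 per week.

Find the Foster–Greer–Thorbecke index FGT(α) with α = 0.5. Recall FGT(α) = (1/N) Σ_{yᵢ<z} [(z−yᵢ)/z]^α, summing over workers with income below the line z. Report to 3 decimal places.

0.264

Below z: 26×58 (q = 26 of N = 61).
Normalized shortfalls: (94−58)/94 = 0.3830 (×26).
Raised to α = 0.5: 0.61885 (×26).
Sum = 16.090171; FGT(0.5) = 16.090171 / 61 = 0.264.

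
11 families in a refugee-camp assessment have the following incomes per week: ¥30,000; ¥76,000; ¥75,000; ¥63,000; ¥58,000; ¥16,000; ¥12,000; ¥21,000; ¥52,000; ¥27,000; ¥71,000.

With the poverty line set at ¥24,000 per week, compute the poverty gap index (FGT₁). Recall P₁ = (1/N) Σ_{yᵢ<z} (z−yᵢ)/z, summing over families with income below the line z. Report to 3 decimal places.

0.087

Below the line: ¥12,000, ¥16,000, ¥21,000 (q = 3 of N = 11).
Shortfall ratios: (24000−12000)/24000 = 0.5000; (24000−16000)/24000 = 0.3333; (24000−21000)/24000 = 0.1250.
Σ = 0.958333. Dividing by the full population N = 11 gives P₁ = 0.087.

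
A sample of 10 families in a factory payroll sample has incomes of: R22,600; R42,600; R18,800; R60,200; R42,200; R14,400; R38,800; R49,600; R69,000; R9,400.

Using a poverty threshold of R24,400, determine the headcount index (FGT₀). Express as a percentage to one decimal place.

4 of the 10 families have income below R24,400.
H = 4/10 = 40.0%.

40.0%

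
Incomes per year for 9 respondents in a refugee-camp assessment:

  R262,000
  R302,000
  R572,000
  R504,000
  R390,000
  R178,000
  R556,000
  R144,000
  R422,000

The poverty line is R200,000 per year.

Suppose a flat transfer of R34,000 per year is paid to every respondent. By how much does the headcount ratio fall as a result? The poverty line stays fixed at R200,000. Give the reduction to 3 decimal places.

Before: below the line — R144,000, R178,000; headcount ratio = 0.22222.
After the R34,000 transfer: below the line — R178,000; headcount ratio = 0.11111.
Reduction = 0.22222 − 0.11111 = 0.111.

0.111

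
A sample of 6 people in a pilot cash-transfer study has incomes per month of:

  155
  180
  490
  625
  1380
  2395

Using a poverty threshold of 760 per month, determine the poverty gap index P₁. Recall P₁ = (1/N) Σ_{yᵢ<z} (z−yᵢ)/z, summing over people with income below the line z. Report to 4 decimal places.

0.3487

Poor units: 155, 180, 490, 625 (q = 4 of N = 6).
Normalized shortfalls: (760−155)/760 = 0.7961; (760−180)/760 = 0.7632; (760−490)/760 = 0.3553; (760−625)/760 = 0.1776.
Sum of shortfalls = 2.092105; P₁ averages over all N: 2.092105 / 6 = 0.3487.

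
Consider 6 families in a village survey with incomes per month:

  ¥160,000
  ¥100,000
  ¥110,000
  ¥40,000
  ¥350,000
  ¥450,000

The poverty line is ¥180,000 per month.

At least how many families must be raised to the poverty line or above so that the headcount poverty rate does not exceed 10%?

Currently q = 4 of N = 6 are below the line (H = 0.667).
A headcount ratio of at most 10% allows at most ⌊0.10 × 6⌋ = 0 poor families.
So at least 4 − 0 = 4 must be lifted.

4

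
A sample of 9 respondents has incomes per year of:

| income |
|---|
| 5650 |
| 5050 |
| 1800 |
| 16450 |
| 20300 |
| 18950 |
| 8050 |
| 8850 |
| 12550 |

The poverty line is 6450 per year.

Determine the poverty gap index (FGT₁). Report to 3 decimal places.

0.118

Incomes under z: 1800, 5050, 5650 (q = 3 of N = 9).
Shortfall ratios: (6450−1800)/6450 = 0.7209; (6450−5050)/6450 = 0.2171; (6450−5650)/6450 = 0.1240.
Σ = 1.062016. Dividing by the full population N = 9 gives P₁ = 0.118.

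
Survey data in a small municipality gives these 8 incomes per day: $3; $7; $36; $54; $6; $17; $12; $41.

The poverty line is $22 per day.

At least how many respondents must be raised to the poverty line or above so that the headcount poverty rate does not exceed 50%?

Currently q = 5 of N = 8 are below the line (H = 0.625).
A headcount ratio of at most 50% allows at most ⌊0.50 × 8⌋ = 4 poor respondents.
So at least 5 − 4 = 1 must be lifted.

1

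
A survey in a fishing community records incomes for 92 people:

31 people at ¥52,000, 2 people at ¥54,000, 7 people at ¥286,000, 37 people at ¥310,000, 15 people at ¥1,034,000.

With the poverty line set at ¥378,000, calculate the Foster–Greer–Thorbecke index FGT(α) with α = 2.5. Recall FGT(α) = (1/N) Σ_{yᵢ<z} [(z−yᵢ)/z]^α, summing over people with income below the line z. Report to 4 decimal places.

0.2553

Below z: 31×¥52,000, 2×¥54,000, 7×¥286,000, 37×¥310,000 (q = 77 of N = 92).
Normalized shortfalls: (378000−52000)/378000 = 0.8624 (×31); (378000−54000)/378000 = 0.8571 (×2); (378000−286000)/378000 = 0.2434 (×7); (378000−310000)/378000 = 0.1799 (×37).
Raised to α = 2.5: 0.69074 (×31); 0.68019 (×2); 0.02922 (×7); 0.01373 (×37).
Sum = 23.485752; FGT(2.5) = 23.485752 / 92 = 0.2553.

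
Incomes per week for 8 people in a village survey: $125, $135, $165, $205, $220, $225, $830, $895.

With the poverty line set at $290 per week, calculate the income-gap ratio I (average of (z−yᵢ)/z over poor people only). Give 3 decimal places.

0.382

Below the line: $125, $135, $165, $205, $220, $225 (q = 6 of N = 8).
Shortfall ratios (z−y)/z: 0.5690, 0.5345, 0.4310, 0.2931, 0.2414, 0.2241; sum = 2.293103.
I averages over the q = 6 poor units only: 2.293103 / 6 = 0.382.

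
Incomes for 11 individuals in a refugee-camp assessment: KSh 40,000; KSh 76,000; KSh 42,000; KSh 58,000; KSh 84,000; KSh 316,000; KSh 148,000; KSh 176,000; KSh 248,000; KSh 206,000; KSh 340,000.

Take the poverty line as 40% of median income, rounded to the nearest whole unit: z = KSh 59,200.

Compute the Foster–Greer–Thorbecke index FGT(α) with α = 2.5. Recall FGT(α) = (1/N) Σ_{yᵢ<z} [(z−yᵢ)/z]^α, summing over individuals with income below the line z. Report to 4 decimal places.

0.0096

Poor units: KSh 40,000, KSh 42,000, KSh 58,000 (q = 3 of N = 11).
Relative gaps: (59200−40000)/59200 = 0.3243; (59200−42000)/59200 = 0.2905; (59200−58000)/59200 = 0.0203.
Raised to α = 2.5: 0.05990; 0.04550; 0.00006.
Sum = 0.105462; FGT(2.5) = 0.105462 / 11 = 0.0096.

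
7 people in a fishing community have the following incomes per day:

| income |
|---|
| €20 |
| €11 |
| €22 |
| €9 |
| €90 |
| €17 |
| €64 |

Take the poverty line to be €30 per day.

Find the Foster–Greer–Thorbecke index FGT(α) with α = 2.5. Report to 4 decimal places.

0.1362

Below z: €9, €11, €17, €20, €22 (q = 5 of N = 7).
Relative gaps: (30−9)/30 = 0.7000; (30−11)/30 = 0.6333; (30−17)/30 = 0.4333; (30−20)/30 = 0.3333; (30−22)/30 = 0.2667.
Raised to α = 2.5: 0.40996; 0.31921; 0.12361; 0.06415; 0.03672.
Sum = 0.953659; FGT(2.5) = 0.953659 / 7 = 0.1362.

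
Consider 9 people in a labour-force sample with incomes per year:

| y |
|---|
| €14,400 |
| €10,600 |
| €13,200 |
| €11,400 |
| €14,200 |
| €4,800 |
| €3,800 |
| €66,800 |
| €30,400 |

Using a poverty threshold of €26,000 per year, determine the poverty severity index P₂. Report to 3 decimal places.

Below z: €3,800, €4,800, €10,600, €11,400, €13,200, €14,200, €14,400 (q = 7 of N = 9).
Relative gaps: (26000−3800)/26000 = 0.8538; (26000−4800)/26000 = 0.8154; (26000−10600)/26000 = 0.5923; (26000−11400)/26000 = 0.5615; (26000−13200)/26000 = 0.4923; (26000−14200)/26000 = 0.4538; (26000−14400)/26000 = 0.4462.
Squared: 0.7291; 0.6649; 0.3508; 0.3153; 0.2424; 0.2060; 0.1991.
Sum = 2.707456; P₂ = 2.707456 / 9 = 0.301.

0.301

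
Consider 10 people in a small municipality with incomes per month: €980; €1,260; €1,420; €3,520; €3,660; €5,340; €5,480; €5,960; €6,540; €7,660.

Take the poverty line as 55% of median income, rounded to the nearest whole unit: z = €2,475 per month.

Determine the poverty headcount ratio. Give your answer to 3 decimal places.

3 of the 10 people have income below €2,475.
H = 3/10 = 0.300.

0.300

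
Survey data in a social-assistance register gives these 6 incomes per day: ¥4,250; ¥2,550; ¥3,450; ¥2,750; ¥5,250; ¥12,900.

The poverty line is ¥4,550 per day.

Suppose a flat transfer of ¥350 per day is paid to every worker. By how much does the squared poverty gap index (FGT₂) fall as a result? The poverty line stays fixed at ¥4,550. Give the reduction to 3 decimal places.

0.025

Before: below the line — ¥2,550, ¥2,750, ¥3,450, ¥4,250; squared poverty gap index (FGT₂) = 0.06875.
After the ¥350 transfer: below the line — ¥2,900, ¥3,100, ¥3,800; squared poverty gap index (FGT₂) = 0.04337.
Reduction = 0.06875 − 0.04337 = 0.025.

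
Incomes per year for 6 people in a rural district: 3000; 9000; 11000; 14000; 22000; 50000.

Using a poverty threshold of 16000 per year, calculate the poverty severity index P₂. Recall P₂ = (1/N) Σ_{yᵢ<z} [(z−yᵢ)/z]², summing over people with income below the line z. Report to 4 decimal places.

0.1608

Incomes under z: 3000, 9000, 11000, 14000 (q = 4 of N = 6).
Relative gaps: (16000−3000)/16000 = 0.8125; (16000−9000)/16000 = 0.4375; (16000−11000)/16000 = 0.3125; (16000−14000)/16000 = 0.1250.
Squared: 0.6602; 0.1914; 0.0977; 0.0156.
Sum = 0.964844; P₂ = 0.964844 / 6 = 0.1608.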